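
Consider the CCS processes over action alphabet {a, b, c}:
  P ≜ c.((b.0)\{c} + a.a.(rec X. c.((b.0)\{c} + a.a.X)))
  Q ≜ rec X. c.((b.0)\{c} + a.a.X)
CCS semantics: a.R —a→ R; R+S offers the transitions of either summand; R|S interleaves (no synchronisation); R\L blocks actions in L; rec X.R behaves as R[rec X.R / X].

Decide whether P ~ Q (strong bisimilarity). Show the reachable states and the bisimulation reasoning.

LTS(P): 5 reachable states
  s0 = c.((b.0)\{c} + a.a.(rec X. c.((b.0)\{c} + a.a.X))) | -c-> s1
  s1 = (b.0)\{c} + a.a.(rec X. c.((b.0)\{c} + a.a.X)) | -a-> s2, -b-> s3
  s2 = a.(rec X. c.((b.0)\{c} + a.a.X)) | -a-> s4
  s3 = 0\{c} | (no moves)
  s4 = rec X. c.((b.0)\{c} + a.a.X) | -c-> s1
LTS(Q): 4 reachable states
  t0 = rec X. c.((b.0)\{c} + a.a.X) | -c-> t1
  t1 = (b.0)\{c} + a.a.(rec X. c.((b.0)\{c} + a.a.X)) | -a-> t2, -b-> t3
  t2 = a.(rec X. c.((b.0)\{c} + a.a.X)) | -a-> t0
  t3 = 0\{c} | (no moves)
Coarsest stable partition (strong bisimilarity classes):
  B0 = {s0, s4, t0}
  B1 = {s1, t1}
  B2 = {s2, t2}
  B3 = {s3, t3}
s0 ∈ B0, t0 ∈ B0 → same block

P ~ Q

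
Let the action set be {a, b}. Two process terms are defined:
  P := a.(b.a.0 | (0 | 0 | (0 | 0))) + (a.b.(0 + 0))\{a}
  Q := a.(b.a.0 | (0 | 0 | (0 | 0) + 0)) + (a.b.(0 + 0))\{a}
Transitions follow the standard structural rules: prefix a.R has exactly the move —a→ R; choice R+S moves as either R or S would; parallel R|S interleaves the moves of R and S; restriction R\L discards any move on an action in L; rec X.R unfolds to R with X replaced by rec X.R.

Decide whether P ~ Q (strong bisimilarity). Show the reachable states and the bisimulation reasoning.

Reachable graph of P (4 states):
  u0 = a.(b.a.0 | (0 | 0 | (0 | 0))) + (a.b.(0 + 0))\{a} → --a--▸ u1
  u1 = b.a.0 | (0 | 0 | (0 | 0)) → --b--▸ u2
  u2 = a.0 | (0 | 0 | (0 | 0)) → --a--▸ u3
  u3 = 0 | (0 | 0 | (0 | 0)) → (no moves)
Reachable graph of Q (4 states):
  v0 = a.(b.a.0 | (0 | 0 | (0 | 0) + 0)) + (a.b.(0 + 0))\{a} → --a--▸ v1
  v1 = b.a.0 | (0 | 0 | (0 | 0) + 0) → --b--▸ v2
  v2 = a.0 | (0 | 0 | (0 | 0) + 0) → --a--▸ v3
  v3 = 0 | (0 | 0 | (0 | 0) + 0) → (no moves)
Bisimilarity quotient blocks:
  B0 = {u0, v0}
  B1 = {u1, v1}
  B2 = {u2, v2}
  B3 = {u3, v3}
u0 ∈ B0, v0 ∈ B0 → same block

YES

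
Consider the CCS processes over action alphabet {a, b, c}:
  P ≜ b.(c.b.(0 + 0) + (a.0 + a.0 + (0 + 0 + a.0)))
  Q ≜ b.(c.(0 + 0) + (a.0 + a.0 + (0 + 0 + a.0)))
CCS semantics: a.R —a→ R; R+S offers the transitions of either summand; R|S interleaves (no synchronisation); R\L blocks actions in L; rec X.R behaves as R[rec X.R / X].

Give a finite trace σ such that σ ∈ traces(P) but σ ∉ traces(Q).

bcb

Reachable graph of P (5 states):
  u0 = b.(c.b.(0 + 0) + (a.0 + a.0 + (0 + 0 + a.0))) ⊢ -b-> u1
  u1 = c.b.(0 + 0) + (a.0 + a.0 + (0 + 0 + a.0)) ⊢ -a-> u2, -c-> u3
  u2 = 0 ⊢ deadlocked
  u3 = b.(0 + 0) ⊢ -b-> u4
  u4 = 0 + 0 ⊢ deadlocked
Reachable graph of Q (4 states):
  v0 = b.(c.(0 + 0) + (a.0 + a.0 + (0 + 0 + a.0))) ⊢ -b-> v1
  v1 = c.(0 + 0) + (a.0 + a.0 + (0 + 0 + a.0)) ⊢ -a-> v2, -c-> v3
  v2 = 0 ⊢ deadlocked
  v3 = 0 + 0 ⊢ deadlocked
Trace ⟨bcb⟩ through P, begin at {u0}:
  step 1 (b): {u1}
  step 2 (c): {u3}
  step 3 (b): {u4}
  — P admits the full trace.
Trace ⟨bcb⟩ through Q, begin at {v0}:
  step 1 (b): {v1}
  step 2 (c): {v3}
  step 3 (b): ∅ (Q stuck)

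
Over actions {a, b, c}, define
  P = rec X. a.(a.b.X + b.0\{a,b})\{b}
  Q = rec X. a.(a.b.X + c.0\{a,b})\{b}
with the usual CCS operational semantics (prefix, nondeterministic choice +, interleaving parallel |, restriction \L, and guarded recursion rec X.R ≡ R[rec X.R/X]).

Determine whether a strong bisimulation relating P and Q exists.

LTS(P): 3 reachable states
  p0 = rec X. a.(a.b.X + b.0\{a,b})\{b} has moves -a-> p1
  p1 = (a.b.(rec X. a.(a.b.X + b.0\{a,b})\{b}) + b.0\{a,b})\{b} has moves -a-> p2
  p2 = (b.(rec X. a.(a.b.X + b.0\{a,b})\{b}))\{b} has moves ∅
LTS(Q): 4 reachable states
  q0 = rec X. a.(a.b.X + c.0\{a,b})\{b} has moves -a-> q1
  q1 = (a.b.(rec X. a.(a.b.X + c.0\{a,b})\{b}) + c.0\{a,b})\{b} has moves -a-> q2, -c-> q3
  q2 = (b.(rec X. a.(a.b.X + c.0\{a,b})\{b}))\{b} has moves ∅
  q3 = 0\{a,b}\{b} has moves ∅
Bisimilarity quotient blocks:
  B0 = {p0}
  B1 = {p1}
  B2 = {p2, q2, q3}
  B3 = {q0}
  B4 = {q1}
p0 ∈ B0, q0 ∈ B3 → different blocks

P ≁ Q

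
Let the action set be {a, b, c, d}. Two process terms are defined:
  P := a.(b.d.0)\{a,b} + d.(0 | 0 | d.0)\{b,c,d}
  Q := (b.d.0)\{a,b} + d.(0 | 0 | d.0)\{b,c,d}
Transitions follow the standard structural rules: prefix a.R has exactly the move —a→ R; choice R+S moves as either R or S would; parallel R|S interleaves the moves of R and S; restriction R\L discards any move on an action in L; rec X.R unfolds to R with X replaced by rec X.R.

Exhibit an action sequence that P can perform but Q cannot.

a

Reachable graph of P (3 states):
  p0 = a.(b.d.0)\{a,b} + d.(0 | 0 | d.0)\{b,c,d} :: -a-> p1, -d-> p2
  p1 = (b.d.0)\{a,b} :: stopped
  p2 = (0 | 0 | d.0)\{b,c,d} :: stopped
Reachable graph of Q (2 states):
  q0 = (b.d.0)\{a,b} + d.(0 | 0 | d.0)\{b,c,d} :: -d-> q1
  q1 = (0 | 0 | d.0)\{b,c,d} :: stopped
Executing a from P (initial set {p0}):
  after a @ step 1: {p1}
  ✓ P
Executing a from Q (initial set {q0}):
  after a @ step 1: ∅ (Q stuck)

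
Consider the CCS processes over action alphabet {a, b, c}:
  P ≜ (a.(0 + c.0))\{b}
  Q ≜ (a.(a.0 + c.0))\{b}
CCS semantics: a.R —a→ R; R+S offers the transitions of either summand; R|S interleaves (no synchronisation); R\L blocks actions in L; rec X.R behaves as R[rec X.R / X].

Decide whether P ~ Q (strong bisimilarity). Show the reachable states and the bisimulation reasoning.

NO

P's transition system — 3 states:
  u0 = (a.(0 + c.0))\{b} has moves --a--▸ u1
  u1 = (0 + c.0)\{b} has moves --c--▸ u2
  u2 = 0\{b} has moves ∅
Q's transition system — 3 states:
  v0 = (a.(a.0 + c.0))\{b} has moves --a--▸ v1
  v1 = (a.0 + c.0)\{b} has moves --a--▸ v2, --c--▸ v2
  v2 = 0\{b} has moves ∅
Coarsest stable partition (strong bisimilarity classes):
  B0 = {u0}
  B1 = {u1}
  B2 = {u2, v2}
  B3 = {v0}
  B4 = {v1}
u0 ∈ B0, v0 ∈ B3 → different blocks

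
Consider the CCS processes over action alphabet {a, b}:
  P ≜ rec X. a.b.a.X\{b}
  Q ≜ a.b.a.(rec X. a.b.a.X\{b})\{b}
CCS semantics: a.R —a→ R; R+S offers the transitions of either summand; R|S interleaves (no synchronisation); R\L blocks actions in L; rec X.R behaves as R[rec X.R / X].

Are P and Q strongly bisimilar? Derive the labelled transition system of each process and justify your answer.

P ~ Q

P's transition system — 5 states:
  s0 = rec X. a.b.a.X\{b} → -a-> s1
  s1 = b.a.(rec X. a.b.a.X\{b})\{b} → -b-> s2
  s2 = a.(rec X. a.b.a.X\{b})\{b} → -a-> s3
  s3 = (rec X. a.b.a.X\{b})\{b} → -a-> s4
  s4 = (b.a.(rec X. a.b.a.X\{b})\{b})\{b} → stopped
Q's transition system — 5 states:
  t0 = a.b.a.(rec X. a.b.a.X\{b})\{b} → -a-> t1
  t1 = b.a.(rec X. a.b.a.X\{b})\{b} → -b-> t2
  t2 = a.(rec X. a.b.a.X\{b})\{b} → -a-> t3
  t3 = (rec X. a.b.a.X\{b})\{b} → -a-> t4
  t4 = (b.a.(rec X. a.b.a.X\{b})\{b})\{b} → stopped
Bisimilarity quotient blocks:
  B0 = {s0, t0}
  B1 = {s1, t1}
  B2 = {s2, t2}
  B3 = {s3, t3}
  B4 = {s4, t4}
s0 ∈ B0, t0 ∈ B0 → same block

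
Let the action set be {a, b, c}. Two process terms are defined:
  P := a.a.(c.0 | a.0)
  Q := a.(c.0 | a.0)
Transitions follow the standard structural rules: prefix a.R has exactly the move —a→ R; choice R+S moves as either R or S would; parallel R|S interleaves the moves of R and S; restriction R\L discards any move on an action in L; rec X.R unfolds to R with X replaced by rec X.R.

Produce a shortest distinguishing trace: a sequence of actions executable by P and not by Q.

aaa

P's transition system — 6 states:
  s0 = a.a.(c.0 | a.0) | --a--▸ s1
  s1 = a.(c.0 | a.0) | --a--▸ s2
  s2 = c.0 | a.0 | --a--▸ s3, --c--▸ s4
  s3 = c.0 | 0 | --c--▸ s5
  s4 = 0 | a.0 | --a--▸ s5
  s5 = 0 | 0 | deadlocked
Q's transition system — 5 states:
  t0 = a.(c.0 | a.0) | --a--▸ t1
  t1 = c.0 | a.0 | --a--▸ t2, --c--▸ t3
  t2 = c.0 | 0 | --c--▸ t4
  t3 = 0 | a.0 | --a--▸ t4
  t4 = 0 | 0 | deadlocked
Run σ = ⟨aaa⟩ on P: start {s0}
  after a @ step 1: {s1}
  after a @ step 2: {s2}
  after a @ step 3: {s3}
  ✓ P
Run σ = ⟨aaa⟩ on Q: start {t0}
  after a @ step 1: {t1}
  after a @ step 2: {t2}
  after a @ step 3: ∅  — Q cannot continue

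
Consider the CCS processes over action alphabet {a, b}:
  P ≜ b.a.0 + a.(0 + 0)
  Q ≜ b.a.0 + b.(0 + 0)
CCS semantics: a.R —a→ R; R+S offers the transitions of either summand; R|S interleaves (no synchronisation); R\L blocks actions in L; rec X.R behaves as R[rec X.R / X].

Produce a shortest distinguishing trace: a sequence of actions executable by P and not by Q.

a

P's transition system — 4 states:
  p0 = b.a.0 + a.(0 + 0) ⊢ --a--▸ p1, --b--▸ p2
  p1 = 0 + 0 ⊢ ·
  p2 = a.0 ⊢ --a--▸ p3
  p3 = 0 ⊢ ·
Q's transition system — 4 states:
  q0 = b.a.0 + b.(0 + 0) ⊢ --b--▸ q1, --b--▸ q2
  q1 = 0 + 0 ⊢ ·
  q2 = a.0 ⊢ --a--▸ q3
  q3 = 0 ⊢ ·
Run σ = ⟨a⟩ on P: start {p0}
  step 1 (a): {p1}
  — P admits the full trace.
Run σ = ⟨a⟩ on Q: start {q0}
  step 1 (a): ∅  — Q cannot continue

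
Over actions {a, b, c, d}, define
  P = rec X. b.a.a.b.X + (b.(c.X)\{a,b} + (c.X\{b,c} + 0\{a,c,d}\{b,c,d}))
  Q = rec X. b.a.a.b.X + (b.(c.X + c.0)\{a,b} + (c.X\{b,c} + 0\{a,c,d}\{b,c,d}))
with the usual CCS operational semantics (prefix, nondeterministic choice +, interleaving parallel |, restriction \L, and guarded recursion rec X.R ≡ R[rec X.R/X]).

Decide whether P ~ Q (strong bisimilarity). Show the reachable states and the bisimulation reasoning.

NO

LTS(P): 8 reachable states
  m0 = rec X. b.a.a.b.X + (b.(c.X)\{a,b} + (c.X\{b,c} + 0\{a,c,d}\{b,c,d})) → -b-> m1, -b-> m2, -c-> m3
  m1 = (c.(rec X. b.a.a.b.X + (b.(c.X)\{a,b} + (c.X\{b,c} + 0\{a,c,d}\{b,c,d}))))\{a,b} → -c-> m4
  m2 = a.a.b.(rec X. b.a.a.b.X + (b.(c.X)\{a,b} + (c.X\{b,c} + 0\{a,c,d}\{b,c,d}))) → -a-> m5
  m3 = (rec X. b.a.a.b.X + (b.(c.X)\{a,b} + (c.X\{b,c} + 0\{a,c,d}\{b,c,d})))\{b,c} → stopped
  m4 = (rec X. b.a.a.b.X + (b.(c.X)\{a,b} + (c.X\{b,c} + 0\{a,c,d}\{b,c,d})))\{a,b} → -c-> m6
  m5 = a.b.(rec X. b.a.a.b.X + (b.(c.X)\{a,b} + (c.X\{b,c} + 0\{a,c,d}\{b,c,d}))) → -a-> m7
  m6 = (rec X. b.a.a.b.X + (b.(c.X)\{a,b} + (c.X\{b,c} + 0\{a,c,d}\{b,c,d})))\{b,c}\{a,b} → stopped
  m7 = b.(rec X. b.a.a.b.X + (b.(c.X)\{a,b} + (c.X\{b,c} + 0\{a,c,d}\{b,c,d}))) → -b-> m0
LTS(Q): 9 reachable states
  n0 = rec X. b.a.a.b.X + (b.(c.X + c.0)\{a,b} + (c.X\{b,c} + 0\{a,c,d}\{b,c,d})) → -b-> n1, -b-> n2, -c-> n3
  n1 = (c.(rec X. b.a.a.b.X + (b.(c.X + c.0)\{a,b} + (c.X\{b,c} + 0\{a,c,d}\{b,c,d}))) + c.0)\{a,b} → -c-> n4, -c-> n5
  n2 = a.a.b.(rec X. b.a.a.b.X + (b.(c.X + c.0)\{a,b} + (c.X\{b,c} + 0\{a,c,d}\{b,c,d}))) → -a-> n6
  n3 = (rec X. b.a.a.b.X + (b.(c.X + c.0)\{a,b} + (c.X\{b,c} + 0\{a,c,d}\{b,c,d})))\{b,c} → stopped
  n4 = (rec X. b.a.a.b.X + (b.(c.X + c.0)\{a,b} + (c.X\{b,c} + 0\{a,c,d}\{b,c,d})))\{a,b} → -c-> n7
  n5 = 0\{a,b} → stopped
  n6 = a.b.(rec X. b.a.a.b.X + (b.(c.X + c.0)\{a,b} + (c.X\{b,c} + 0\{a,c,d}\{b,c,d}))) → -a-> n8
  n7 = (rec X. b.a.a.b.X + (b.(c.X + c.0)\{a,b} + (c.X\{b,c} + 0\{a,c,d}\{b,c,d})))\{b,c}\{a,b} → stopped
  n8 = b.(rec X. b.a.a.b.X + (b.(c.X + c.0)\{a,b} + (c.X\{b,c} + 0\{a,c,d}\{b,c,d}))) → -b-> n0
Bisimilarity quotient blocks:
  B0 = {m0}
  B1 = {m2}
  B2 = {m5}
  B3 = {m7}
  B4 = {m1}
  B5 = {m4, n4}
  B6 = {m3, m6, n3, n5, n7}
  B7 = {n0}
  B8 = {n1}
  B9 = {n2}
  B10 = {n6}
  B11 = {n8}
m0 ∈ B0, n0 ∈ B7 → different blocks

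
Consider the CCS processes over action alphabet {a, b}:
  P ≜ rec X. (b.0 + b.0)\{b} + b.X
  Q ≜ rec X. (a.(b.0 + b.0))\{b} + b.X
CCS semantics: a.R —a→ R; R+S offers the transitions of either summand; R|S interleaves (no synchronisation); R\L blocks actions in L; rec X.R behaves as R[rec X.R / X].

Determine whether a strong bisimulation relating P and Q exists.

not bisimilar

Reachable graph of P (1 states):
  m0 = rec X. (b.0 + b.0)\{b} + b.X ⊢ —b→ m0
Reachable graph of Q (2 states):
  n0 = rec X. (a.(b.0 + b.0))\{b} + b.X ⊢ —a→ n1, —b→ n0
  n1 = (b.0 + b.0)\{b} ⊢ stopped
Partition-refinement fixed point:
  B0 = {m0}
  B1 = {n0}
  B2 = {n1}
m0 ∈ B0, n0 ∈ B1 → different blocks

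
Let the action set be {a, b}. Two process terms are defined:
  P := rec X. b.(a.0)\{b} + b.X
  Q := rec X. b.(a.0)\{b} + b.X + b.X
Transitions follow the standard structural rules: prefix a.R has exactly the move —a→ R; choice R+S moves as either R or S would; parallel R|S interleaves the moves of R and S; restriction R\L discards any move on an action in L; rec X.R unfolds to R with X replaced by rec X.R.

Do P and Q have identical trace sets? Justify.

P's transition system — 3 states:
  p0 = rec X. b.(a.0)\{b} + b.X | ··b··> p0, ··b··> p1
  p1 = (a.0)\{b} | ··a··> p2
  p2 = 0\{b} | ·
Q's transition system — 3 states:
  q0 = rec X. b.(a.0)\{b} + b.X + b.X | ··b··> q0, ··b··> q1
  q1 = (a.0)\{b} | ··a··> q2
  q2 = 0\{b} | ·
Coarsest stable partition (strong bisimilarity classes):
  B0 = {p0, q0}
  B1 = {p1, q1}
  B2 = {p2, q2}
p0 ∈ B0, q0 ∈ B0 → same block
Bisimilar ⇒ trace-equivalent.

traces(P) = traces(Q)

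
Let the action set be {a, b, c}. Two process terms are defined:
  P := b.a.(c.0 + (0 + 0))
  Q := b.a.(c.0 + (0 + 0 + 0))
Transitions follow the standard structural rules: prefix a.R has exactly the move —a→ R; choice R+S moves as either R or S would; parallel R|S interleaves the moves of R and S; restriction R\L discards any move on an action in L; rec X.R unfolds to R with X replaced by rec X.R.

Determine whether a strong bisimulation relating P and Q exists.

Reachable graph of P (4 states):
  p0 = b.a.(c.0 + (0 + 0)) ⊢ ··b··> p1
  p1 = a.(c.0 + (0 + 0)) ⊢ ··a··> p2
  p2 = c.0 + (0 + 0) ⊢ ··c··> p3
  p3 = 0 ⊢ ∅
Reachable graph of Q (4 states):
  q0 = b.a.(c.0 + (0 + 0 + 0)) ⊢ ··b··> q1
  q1 = a.(c.0 + (0 + 0 + 0)) ⊢ ··a··> q2
  q2 = c.0 + (0 + 0 + 0) ⊢ ··c··> q3
  q3 = 0 ⊢ ∅
Coarsest stable partition (strong bisimilarity classes):
  B0 = {p0, q0}
  B1 = {p1, q1}
  B2 = {p2, q2}
  B3 = {p3, q3}
p0 ∈ B0, q0 ∈ B0 → same block

YES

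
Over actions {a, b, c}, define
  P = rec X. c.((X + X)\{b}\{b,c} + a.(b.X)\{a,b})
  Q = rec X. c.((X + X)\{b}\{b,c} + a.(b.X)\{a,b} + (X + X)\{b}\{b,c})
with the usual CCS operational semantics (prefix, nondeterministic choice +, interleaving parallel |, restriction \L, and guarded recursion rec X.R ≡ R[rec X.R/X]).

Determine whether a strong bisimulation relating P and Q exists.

P ~ Q

P's transition system — 3 states:
  s0 = rec X. c.((X + X)\{b}\{b,c} + a.(b.X)\{a,b}) has moves --c--▸ s1
  s1 = ((rec X. c.((X + X)\{b}\{b,c} + a.(b.X)\{a,b})) + (rec X. c.((X + X)\{b}\{b,c} + a.(b.X)\{a,b})))\{b}\{b,c} + a.(b.(rec X. c.((X + X)\{b}\{b,c} + a.(b.X)\{a,b})))\{a,b} has moves --a--▸ s2
  s2 = (b.(rec X. c.((X + X)\{b}\{b,c} + a.(b.X)\{a,b})))\{a,b} has moves (no moves)
Q's transition system — 3 states:
  t0 = rec X. c.((X + X)\{b}\{b,c} + a.(b.X)\{a,b} + (X + X)\{b}\{b,c}) has moves --c--▸ t1
  t1 = ((rec X. c.((X + X)\{b}\{b,c} + a.(b.X)\{a,b} + (X + X)\{b}\{b,c})) + (rec X. c.((X + X)\{b}\{b,c} + a.(b.X)\{a,b} + (X + X)\{b}\{b,c})))\{b}\{b,c} + a.(b.(rec X. c.((X + X)\{b}\{b,c} + a.(b.X)\{a,b} + (X + X)\{b}\{b,c})))\{a,b} + ((rec X. c.((X + X)\{b}\{b,c} + a.(b.X)\{a,b} + (X + X)\{b}\{b,c})) + (rec X. c.((X + X)\{b}\{b,c} + a.(b.X)\{a,b} + (X + X)\{b}\{b,c})))\{b}\{b,c} has moves --a--▸ t2
  t2 = (b.(rec X. c.((X + X)\{b}\{b,c} + a.(b.X)\{a,b} + (X + X)\{b}\{b,c})))\{a,b} has moves (no moves)
Partition-refinement fixed point:
  B0 = {s0, t0}
  B1 = {s1, t1}
  B2 = {s2, t2}
s0 ∈ B0, t0 ∈ B0 → same block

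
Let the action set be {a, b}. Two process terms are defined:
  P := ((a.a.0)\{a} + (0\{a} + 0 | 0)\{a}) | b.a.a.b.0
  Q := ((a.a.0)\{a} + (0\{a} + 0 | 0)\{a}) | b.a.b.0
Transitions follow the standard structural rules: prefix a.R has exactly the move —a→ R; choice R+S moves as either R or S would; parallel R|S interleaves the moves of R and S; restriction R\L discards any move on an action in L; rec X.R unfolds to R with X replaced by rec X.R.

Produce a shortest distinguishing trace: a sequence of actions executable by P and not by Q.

LTS(P): 5 reachable states
  u0 = ((a.a.0)\{a} + (0\{a} + 0 | 0)\{a}) | b.a.a.b.0 → -b-> u1
  u1 = ((a.a.0)\{a} + (0\{a} + 0 | 0)\{a}) | a.a.b.0 → -a-> u2
  u2 = ((a.a.0)\{a} + (0\{a} + 0 | 0)\{a}) | a.b.0 → -a-> u3
  u3 = ((a.a.0)\{a} + (0\{a} + 0 | 0)\{a}) | b.0 → -b-> u4
  u4 = ((a.a.0)\{a} + (0\{a} + 0 | 0)\{a}) | 0 → (no moves)
LTS(Q): 4 reachable states
  v0 = ((a.a.0)\{a} + (0\{a} + 0 | 0)\{a}) | b.a.b.0 → -b-> v1
  v1 = ((a.a.0)\{a} + (0\{a} + 0 | 0)\{a}) | a.b.0 → -a-> v2
  v2 = ((a.a.0)\{a} + (0\{a} + 0 | 0)\{a}) | b.0 → -b-> v3
  v3 = ((a.a.0)\{a} + (0\{a} + 0 | 0)\{a}) | 0 → (no moves)
Run σ = ⟨baa⟩ on P: start {u0}
  step 1 (b): {u1}
  step 2 (a): {u2}
  step 3 (a): {u3}
  P completes σ.
Run σ = ⟨baa⟩ on Q: start {v0}
  step 1 (b): {v1}
  step 2 (a): {v2}
  step 3 (a): no successor for Q

baa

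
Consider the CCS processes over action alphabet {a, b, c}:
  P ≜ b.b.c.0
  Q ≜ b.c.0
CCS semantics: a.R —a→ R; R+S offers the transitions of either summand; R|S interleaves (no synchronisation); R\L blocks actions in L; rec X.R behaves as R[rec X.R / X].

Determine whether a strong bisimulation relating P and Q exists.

not bisimilar

LTS(P): 4 reachable states
  s0 = b.b.c.0 | ··b··> s1
  s1 = b.c.0 | ··b··> s2
  s2 = c.0 | ··c··> s3
  s3 = 0 | deadlocked
LTS(Q): 3 reachable states
  t0 = b.c.0 | ··b··> t1
  t1 = c.0 | ··c··> t2
  t2 = 0 | deadlocked
Coarsest stable partition (strong bisimilarity classes):
  B0 = {s0}
  B1 = {s1, t0}
  B2 = {s2, t1}
  B3 = {s3, t2}
s0 ∈ B0, t0 ∈ B1 → different blocks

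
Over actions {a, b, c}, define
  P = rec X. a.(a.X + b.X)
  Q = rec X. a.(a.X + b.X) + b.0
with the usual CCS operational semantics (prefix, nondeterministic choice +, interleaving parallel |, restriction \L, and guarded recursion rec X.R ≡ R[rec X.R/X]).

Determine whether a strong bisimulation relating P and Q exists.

not bisimilar

Reachable graph of P (2 states):
  m0 = rec X. a.(a.X + b.X) has moves =a=> m1
  m1 = a.(rec X. a.(a.X + b.X)) + b.(rec X. a.(a.X + b.X)) has moves =a=> m0, =b=> m0
Reachable graph of Q (3 states):
  n0 = rec X. a.(a.X + b.X) + b.0 has moves =a=> n1, =b=> n2
  n1 = a.(rec X. a.(a.X + b.X) + b.0) + b.(rec X. a.(a.X + b.X) + b.0) has moves =a=> n0, =b=> n0
  n2 = 0 has moves (no moves)
Coarsest stable partition (strong bisimilarity classes):
  B0 = {m0}
  B1 = {m1}
  B2 = {n0}
  B3 = {n1}
  B4 = {n2}
m0 ∈ B0, n0 ∈ B2 → different blocks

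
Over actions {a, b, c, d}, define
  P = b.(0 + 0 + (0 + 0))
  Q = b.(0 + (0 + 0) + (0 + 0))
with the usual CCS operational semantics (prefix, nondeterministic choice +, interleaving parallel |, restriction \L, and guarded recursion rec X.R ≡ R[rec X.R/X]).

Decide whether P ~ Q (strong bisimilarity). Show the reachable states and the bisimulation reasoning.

P ~ Q

LTS(P): 2 reachable states
  s0 = b.(0 + 0 + (0 + 0)) :: ··b··> s1
  s1 = 0 + 0 + (0 + 0) :: ∅
LTS(Q): 2 reachable states
  t0 = b.(0 + (0 + 0) + (0 + 0)) :: ··b··> t1
  t1 = 0 + (0 + 0) + (0 + 0) :: ∅
Partition-refinement fixed point:
  B0 = {s0, t0}
  B1 = {s1, t1}
s0 ∈ B0, t0 ∈ B0 → same block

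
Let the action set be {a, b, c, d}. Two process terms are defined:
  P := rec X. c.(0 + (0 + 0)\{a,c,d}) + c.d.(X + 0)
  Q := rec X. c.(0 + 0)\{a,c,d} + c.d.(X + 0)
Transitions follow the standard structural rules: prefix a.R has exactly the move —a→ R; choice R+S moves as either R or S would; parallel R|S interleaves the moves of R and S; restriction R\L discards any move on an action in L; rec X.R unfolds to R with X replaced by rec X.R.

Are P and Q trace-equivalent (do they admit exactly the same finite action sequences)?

trace-equivalent

LTS(P): 4 reachable states
  u0 = rec X. c.(0 + (0 + 0)\{a,c,d}) + c.d.(X + 0) → -c-> u1, -c-> u2
  u1 = 0 + (0 + 0)\{a,c,d} → ·
  u2 = d.((rec X. c.(0 + (0 + 0)\{a,c,d}) + c.d.(X + 0)) + 0) → -d-> u3
  u3 = (rec X. c.(0 + (0 + 0)\{a,c,d}) + c.d.(X + 0)) + 0 → -c-> u1, -c-> u2
LTS(Q): 4 reachable states
  v0 = rec X. c.(0 + 0)\{a,c,d} + c.d.(X + 0) → -c-> v1, -c-> v2
  v1 = (0 + 0)\{a,c,d} → ·
  v2 = d.((rec X. c.(0 + 0)\{a,c,d} + c.d.(X + 0)) + 0) → -d-> v3
  v3 = (rec X. c.(0 + 0)\{a,c,d} + c.d.(X + 0)) + 0 → -c-> v1, -c-> v2
Partition-refinement fixed point:
  B0 = {u0, u3, v0, v3}
  B1 = {u2, v2}
  B2 = {u1, v1}
u0 ∈ B0, v0 ∈ B0 → same block
Bisimilar ⇒ trace-equivalent.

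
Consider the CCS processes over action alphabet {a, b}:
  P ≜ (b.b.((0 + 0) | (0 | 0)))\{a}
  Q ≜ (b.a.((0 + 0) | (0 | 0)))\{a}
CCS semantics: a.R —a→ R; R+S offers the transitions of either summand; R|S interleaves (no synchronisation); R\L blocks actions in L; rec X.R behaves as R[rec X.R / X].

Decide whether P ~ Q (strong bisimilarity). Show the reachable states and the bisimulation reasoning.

NO

P's transition system — 3 states:
  p0 = (b.b.((0 + 0) | (0 | 0)))\{a} → =b=> p1
  p1 = (b.((0 + 0) | (0 | 0)))\{a} → =b=> p2
  p2 = ((0 + 0) | (0 | 0))\{a} → (no moves)
Q's transition system — 2 states:
  q0 = (b.a.((0 + 0) | (0 | 0)))\{a} → =b=> q1
  q1 = (a.((0 + 0) | (0 | 0)))\{a} → (no moves)
Partition-refinement fixed point:
  B0 = {p0}
  B1 = {p1, q0}
  B2 = {p2, q1}
p0 ∈ B0, q0 ∈ B1 → different blocks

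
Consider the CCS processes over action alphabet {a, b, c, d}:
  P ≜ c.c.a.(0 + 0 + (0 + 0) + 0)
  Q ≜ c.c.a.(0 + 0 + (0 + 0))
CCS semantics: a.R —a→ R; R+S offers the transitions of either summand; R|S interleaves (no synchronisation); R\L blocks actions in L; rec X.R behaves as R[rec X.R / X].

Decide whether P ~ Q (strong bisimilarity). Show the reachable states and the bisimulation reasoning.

P's transition system — 4 states:
  m0 = c.c.a.(0 + 0 + (0 + 0) + 0) ⊢ -c-> m1
  m1 = c.a.(0 + 0 + (0 + 0) + 0) ⊢ -c-> m2
  m2 = a.(0 + 0 + (0 + 0) + 0) ⊢ -a-> m3
  m3 = 0 + 0 + (0 + 0) + 0 ⊢ stopped
Q's transition system — 4 states:
  n0 = c.c.a.(0 + 0 + (0 + 0)) ⊢ -c-> n1
  n1 = c.a.(0 + 0 + (0 + 0)) ⊢ -c-> n2
  n2 = a.(0 + 0 + (0 + 0)) ⊢ -a-> n3
  n3 = 0 + 0 + (0 + 0) ⊢ stopped
Coarsest stable partition (strong bisimilarity classes):
  B0 = {m0, n0}
  B1 = {m1, n1}
  B2 = {m2, n2}
  B3 = {m3, n3}
m0 ∈ B0, n0 ∈ B0 → same block

P ~ Q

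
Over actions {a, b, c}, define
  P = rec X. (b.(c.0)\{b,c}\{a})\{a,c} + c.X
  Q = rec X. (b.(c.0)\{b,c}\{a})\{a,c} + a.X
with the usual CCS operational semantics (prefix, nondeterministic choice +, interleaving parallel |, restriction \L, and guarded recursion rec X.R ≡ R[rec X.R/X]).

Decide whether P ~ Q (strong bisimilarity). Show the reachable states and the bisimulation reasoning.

Reachable graph of P (2 states):
  p0 = rec X. (b.(c.0)\{b,c}\{a})\{a,c} + c.X → —b→ p1, —c→ p0
  p1 = (c.0)\{b,c}\{a}\{a,c} → ∅
Reachable graph of Q (2 states):
  q0 = rec X. (b.(c.0)\{b,c}\{a})\{a,c} + a.X → —a→ q0, —b→ q1
  q1 = (c.0)\{b,c}\{a}\{a,c} → ∅
Bisimilarity quotient blocks:
  B0 = {p0}
  B1 = {p1, q1}
  B2 = {q0}
p0 ∈ B0, q0 ∈ B2 → different blocks

NO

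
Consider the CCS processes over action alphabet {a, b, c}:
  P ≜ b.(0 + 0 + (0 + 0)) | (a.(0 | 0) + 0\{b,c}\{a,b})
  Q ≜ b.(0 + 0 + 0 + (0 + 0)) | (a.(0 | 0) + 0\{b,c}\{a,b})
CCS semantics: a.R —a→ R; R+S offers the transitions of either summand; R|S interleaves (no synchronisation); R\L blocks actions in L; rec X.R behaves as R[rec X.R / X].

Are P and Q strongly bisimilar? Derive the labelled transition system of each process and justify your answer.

LTS(P): 4 reachable states
  s0 = b.(0 + 0 + (0 + 0)) | (a.(0 | 0) + 0\{b,c}\{a,b}) :: ··a··> s1, ··b··> s2
  s1 = b.(0 + 0 + (0 + 0)) | (0 | 0) :: ··b··> s3
  s2 = (0 + 0 + (0 + 0)) | (a.(0 | 0) + 0\{b,c}\{a,b}) :: ··a··> s3
  s3 = (0 + 0 + (0 + 0)) | (0 | 0) :: stopped
LTS(Q): 4 reachable states
  t0 = b.(0 + 0 + 0 + (0 + 0)) | (a.(0 | 0) + 0\{b,c}\{a,b}) :: ··a··> t1, ··b··> t2
  t1 = b.(0 + 0 + 0 + (0 + 0)) | (0 | 0) :: ··b··> t3
  t2 = (0 + 0 + 0 + (0 + 0)) | (a.(0 | 0) + 0\{b,c}\{a,b}) :: ··a··> t3
  t3 = (0 + 0 + 0 + (0 + 0)) | (0 | 0) :: stopped
Coarsest stable partition (strong bisimilarity classes):
  B0 = {s0, t0}
  B1 = {s1, t1}
  B2 = {s3, t3}
  B3 = {s2, t2}
s0 ∈ B0, t0 ∈ B0 → same block

YES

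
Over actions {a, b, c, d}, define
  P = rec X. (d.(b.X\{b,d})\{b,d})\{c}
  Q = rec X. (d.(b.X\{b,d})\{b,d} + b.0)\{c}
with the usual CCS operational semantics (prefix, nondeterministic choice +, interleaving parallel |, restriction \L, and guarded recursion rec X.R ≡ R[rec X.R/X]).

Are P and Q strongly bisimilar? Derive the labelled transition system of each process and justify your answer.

P's transition system — 2 states:
  p0 = rec X. (d.(b.X\{b,d})\{b,d})\{c} | -d-> p1
  p1 = (b.(rec X. (d.(b.X\{b,d})\{b,d})\{c})\{b,d})\{b,d}\{c} | stopped
Q's transition system — 3 states:
  q0 = rec X. (d.(b.X\{b,d})\{b,d} + b.0)\{c} | -b-> q1, -d-> q2
  q1 = 0\{c} | stopped
  q2 = (b.(rec X. (d.(b.X\{b,d})\{b,d} + b.0)\{c})\{b,d})\{b,d}\{c} | stopped
Bisimilarity quotient blocks:
  B0 = {p0}
  B1 = {p1, q1, q2}
  B2 = {q0}
p0 ∈ B0, q0 ∈ B2 → different blocks

P ≁ Q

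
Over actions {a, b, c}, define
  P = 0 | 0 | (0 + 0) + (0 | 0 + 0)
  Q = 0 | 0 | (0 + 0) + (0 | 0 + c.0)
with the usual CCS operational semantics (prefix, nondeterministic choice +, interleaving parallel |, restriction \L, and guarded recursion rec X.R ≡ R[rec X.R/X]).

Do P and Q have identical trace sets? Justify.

traces(P) ≠ traces(Q) — witness ⟨c⟩

P's transition system — 1 states:
  m0 = 0 | 0 | (0 + 0) + (0 | 0 + 0) → ∅
Q's transition system — 2 states:
  n0 = 0 | 0 | (0 + 0) + (0 | 0 + c.0) → ··c··> n1
  n1 = 0 → ∅
Run σ = ⟨c⟩ on Q: start {n0}
  [1] c ⇒ {n1}
  ✓ Q
Run σ = ⟨c⟩ on P: start {m0}
  [1] c ⇒ no successor for P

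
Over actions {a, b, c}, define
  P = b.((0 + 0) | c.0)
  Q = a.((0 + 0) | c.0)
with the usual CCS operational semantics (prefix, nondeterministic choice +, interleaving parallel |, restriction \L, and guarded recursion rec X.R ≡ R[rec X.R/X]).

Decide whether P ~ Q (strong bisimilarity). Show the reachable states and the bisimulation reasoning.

NO

Reachable graph of P (3 states):
  u0 = b.((0 + 0) | c.0) :: =b=> u1
  u1 = (0 + 0) | c.0 :: =c=> u2
  u2 = (0 + 0) | 0 :: ∅
Reachable graph of Q (3 states):
  v0 = a.((0 + 0) | c.0) :: =a=> v1
  v1 = (0 + 0) | c.0 :: =c=> v2
  v2 = (0 + 0) | 0 :: ∅
Bisimilarity quotient blocks:
  B0 = {u0}
  B1 = {u1, v1}
  B2 = {u2, v2}
  B3 = {v0}
u0 ∈ B0, v0 ∈ B3 → different blocks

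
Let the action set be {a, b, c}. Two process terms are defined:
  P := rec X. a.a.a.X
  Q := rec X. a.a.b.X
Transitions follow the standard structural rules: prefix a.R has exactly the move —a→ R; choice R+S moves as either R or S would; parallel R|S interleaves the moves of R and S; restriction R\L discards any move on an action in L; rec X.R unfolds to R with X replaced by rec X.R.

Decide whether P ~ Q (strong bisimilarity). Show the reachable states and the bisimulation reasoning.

Reachable graph of P (3 states):
  m0 = rec X. a.a.a.X has moves =a=> m1
  m1 = a.a.(rec X. a.a.a.X) has moves =a=> m2
  m2 = a.(rec X. a.a.a.X) has moves =a=> m0
Reachable graph of Q (3 states):
  n0 = rec X. a.a.b.X has moves =a=> n1
  n1 = a.b.(rec X. a.a.b.X) has moves =a=> n2
  n2 = b.(rec X. a.a.b.X) has moves =b=> n0
Bisimilarity quotient blocks:
  B0 = {m0, m1, m2}
  B1 = {n0}
  B2 = {n1}
  B3 = {n2}
m0 ∈ B0, n0 ∈ B1 → different blocks

NO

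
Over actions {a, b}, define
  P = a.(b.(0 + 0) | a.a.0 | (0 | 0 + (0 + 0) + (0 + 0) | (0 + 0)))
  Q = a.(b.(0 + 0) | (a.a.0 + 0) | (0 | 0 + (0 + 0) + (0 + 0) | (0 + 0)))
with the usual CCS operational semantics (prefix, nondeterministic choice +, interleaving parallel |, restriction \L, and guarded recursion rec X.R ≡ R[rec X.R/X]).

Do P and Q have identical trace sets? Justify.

traces(P) = traces(Q)

LTS(P): 7 reachable states
  s0 = a.(b.(0 + 0) | a.a.0 | (0 | 0 + (0 + 0) + (0 + 0) | (0 + 0))) → —a→ s1
  s1 = b.(0 + 0) | a.a.0 | (0 | 0 + (0 + 0) + (0 + 0) | (0 + 0)) → —a→ s2, —b→ s3
  s2 = b.(0 + 0) | a.0 | (0 | 0 + (0 + 0) + (0 + 0) | (0 + 0)) → —a→ s4, —b→ s5
  s3 = (0 + 0) | a.a.0 | (0 | 0 + (0 + 0) + (0 + 0) | (0 + 0)) → —a→ s5
  s4 = b.(0 + 0) | 0 | (0 | 0 + (0 + 0) + (0 + 0) | (0 + 0)) → —b→ s6
  s5 = (0 + 0) | a.0 | (0 | 0 + (0 + 0) + (0 + 0) | (0 + 0)) → —a→ s6
  s6 = (0 + 0) | 0 | (0 | 0 + (0 + 0) + (0 + 0) | (0 + 0)) → stopped
LTS(Q): 7 reachable states
  t0 = a.(b.(0 + 0) | (a.a.0 + 0) | (0 | 0 + (0 + 0) + (0 + 0) | (0 + 0))) → —a→ t1
  t1 = b.(0 + 0) | (a.a.0 + 0) | (0 | 0 + (0 + 0) + (0 + 0) | (0 + 0)) → —a→ t2, —b→ t3
  t2 = b.(0 + 0) | a.0 | (0 | 0 + (0 + 0) + (0 + 0) | (0 + 0)) → —a→ t4, —b→ t5
  t3 = (0 + 0) | (a.a.0 + 0) | (0 | 0 + (0 + 0) + (0 + 0) | (0 + 0)) → —a→ t5
  t4 = b.(0 + 0) | 0 | (0 | 0 + (0 + 0) + (0 + 0) | (0 + 0)) → —b→ t6
  t5 = (0 + 0) | a.0 | (0 | 0 + (0 + 0) + (0 + 0) | (0 + 0)) → —a→ t6
  t6 = (0 + 0) | 0 | (0 | 0 + (0 + 0) + (0 + 0) | (0 + 0)) → stopped
Bisimilarity quotient blocks:
  B0 = {s0, t0}
  B1 = {s1, t1}
  B2 = {s3, t3}
  B3 = {s5, t5}
  B4 = {s6, t6}
  B5 = {s2, t2}
  B6 = {s4, t4}
s0 ∈ B0, t0 ∈ B0 → same block
Bisimilar ⇒ trace-equivalent.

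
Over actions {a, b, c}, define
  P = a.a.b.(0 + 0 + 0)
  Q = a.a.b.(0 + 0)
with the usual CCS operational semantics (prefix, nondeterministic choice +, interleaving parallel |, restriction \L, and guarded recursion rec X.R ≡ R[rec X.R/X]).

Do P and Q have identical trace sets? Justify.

P's transition system — 4 states:
  u0 = a.a.b.(0 + 0 + 0) ⊢ --a--▸ u1
  u1 = a.b.(0 + 0 + 0) ⊢ --a--▸ u2
  u2 = b.(0 + 0 + 0) ⊢ --b--▸ u3
  u3 = 0 + 0 + 0 ⊢ ∅
Q's transition system — 4 states:
  v0 = a.a.b.(0 + 0) ⊢ --a--▸ v1
  v1 = a.b.(0 + 0) ⊢ --a--▸ v2
  v2 = b.(0 + 0) ⊢ --b--▸ v3
  v3 = 0 + 0 ⊢ ∅
Bisimilarity quotient blocks:
  B0 = {u0, v0}
  B1 = {u1, v1}
  B2 = {u2, v2}
  B3 = {u3, v3}
u0 ∈ B0, v0 ∈ B0 → same block
Bisimilar ⇒ trace-equivalent.

YES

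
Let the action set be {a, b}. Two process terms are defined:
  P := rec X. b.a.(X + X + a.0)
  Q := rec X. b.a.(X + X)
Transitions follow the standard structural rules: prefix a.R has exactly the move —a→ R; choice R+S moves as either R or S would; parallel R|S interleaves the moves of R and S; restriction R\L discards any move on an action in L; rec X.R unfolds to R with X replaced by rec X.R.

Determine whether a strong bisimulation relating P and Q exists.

not bisimilar

P's transition system — 4 states:
  m0 = rec X. b.a.(X + X + a.0) ⊢ —b→ m1
  m1 = a.((rec X. b.a.(X + X + a.0)) + (rec X. b.a.(X + X + a.0)) + a.0) ⊢ —a→ m2
  m2 = (rec X. b.a.(X + X + a.0)) + (rec X. b.a.(X + X + a.0)) + a.0 ⊢ —a→ m3, —b→ m1
  m3 = 0 ⊢ ·
Q's transition system — 3 states:
  n0 = rec X. b.a.(X + X) ⊢ —b→ n1
  n1 = a.((rec X. b.a.(X + X)) + (rec X. b.a.(X + X))) ⊢ —a→ n2
  n2 = (rec X. b.a.(X + X)) + (rec X. b.a.(X + X)) ⊢ —b→ n1
Partition-refinement fixed point:
  B0 = {m0}
  B1 = {m1}
  B2 = {m2}
  B3 = {m3}
  B4 = {n0, n2}
  B5 = {n1}
m0 ∈ B0, n0 ∈ B4 → different blocks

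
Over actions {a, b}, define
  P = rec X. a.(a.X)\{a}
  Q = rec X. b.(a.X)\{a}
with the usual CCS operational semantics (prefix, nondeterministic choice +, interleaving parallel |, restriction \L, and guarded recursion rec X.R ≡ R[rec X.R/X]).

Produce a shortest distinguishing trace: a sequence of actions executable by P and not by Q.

Reachable graph of P (2 states):
  p0 = rec X. a.(a.X)\{a} → -a-> p1
  p1 = (a.(rec X. a.(a.X)\{a}))\{a} → deadlocked
Reachable graph of Q (2 states):
  q0 = rec X. b.(a.X)\{a} → -b-> q1
  q1 = (a.(rec X. b.(a.X)\{a}))\{a} → deadlocked
Trace ⟨a⟩ through P, begin at {p0}:
  after a @ step 1: {p1}
  ✓ P
Trace ⟨a⟩ through Q, begin at {q0}:
  after a @ step 1: ∅  — Q cannot continue

a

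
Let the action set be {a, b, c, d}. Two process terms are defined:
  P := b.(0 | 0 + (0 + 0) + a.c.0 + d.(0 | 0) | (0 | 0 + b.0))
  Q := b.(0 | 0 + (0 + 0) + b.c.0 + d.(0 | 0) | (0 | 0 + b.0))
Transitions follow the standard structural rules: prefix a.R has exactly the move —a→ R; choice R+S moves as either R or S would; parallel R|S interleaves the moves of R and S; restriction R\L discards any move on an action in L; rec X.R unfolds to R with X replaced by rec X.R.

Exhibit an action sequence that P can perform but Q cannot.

ba

P's transition system — 7 states:
  m0 = b.(0 | 0 + (0 + 0) + a.c.0 + d.(0 | 0) | (0 | 0 + b.0)) → --b--▸ m1
  m1 = 0 | 0 + (0 + 0) + a.c.0 + d.(0 | 0) | (0 | 0 + b.0) → --a--▸ m2, --b--▸ m3, --d--▸ m4
  m2 = c.0 → --c--▸ m5
  m3 = d.(0 | 0) | 0 → --d--▸ m6
  m4 = 0 | 0 | (0 | 0 + b.0) → --b--▸ m6
  m5 = 0 → deadlocked
  m6 = 0 | 0 | 0 → deadlocked
Q's transition system — 7 states:
  n0 = b.(0 | 0 + (0 + 0) + b.c.0 + d.(0 | 0) | (0 | 0 + b.0)) → --b--▸ n1
  n1 = 0 | 0 + (0 + 0) + b.c.0 + d.(0 | 0) | (0 | 0 + b.0) → --b--▸ n2, --b--▸ n3, --d--▸ n4
  n2 = c.0 → --c--▸ n5
  n3 = d.(0 | 0) | 0 → --d--▸ n6
  n4 = 0 | 0 | (0 | 0 + b.0) → --b--▸ n6
  n5 = 0 → deadlocked
  n6 = 0 | 0 | 0 → deadlocked
Run σ = ⟨ba⟩ on P: start {m0}
  step 1 (b): {m1}
  step 2 (a): {m2}
  ✓ P
Run σ = ⟨ba⟩ on Q: start {n0}
  step 1 (b): {n1}
  step 2 (a): ∅  — Q cannot continue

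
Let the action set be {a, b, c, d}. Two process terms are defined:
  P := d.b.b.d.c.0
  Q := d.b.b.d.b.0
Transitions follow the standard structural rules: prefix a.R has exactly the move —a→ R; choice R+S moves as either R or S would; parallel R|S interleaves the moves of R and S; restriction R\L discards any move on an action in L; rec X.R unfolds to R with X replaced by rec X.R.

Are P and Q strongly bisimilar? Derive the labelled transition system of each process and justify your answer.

Reachable graph of P (6 states):
  u0 = d.b.b.d.c.0 | ··d··> u1
  u1 = b.b.d.c.0 | ··b··> u2
  u2 = b.d.c.0 | ··b··> u3
  u3 = d.c.0 | ··d··> u4
  u4 = c.0 | ··c··> u5
  u5 = 0 | stopped
Reachable graph of Q (6 states):
  v0 = d.b.b.d.b.0 | ··d··> v1
  v1 = b.b.d.b.0 | ··b··> v2
  v2 = b.d.b.0 | ··b··> v3
  v3 = d.b.0 | ··d··> v4
  v4 = b.0 | ··b··> v5
  v5 = 0 | stopped
Partition-refinement fixed point:
  B0 = {u0}
  B1 = {u1}
  B2 = {u2}
  B3 = {u3}
  B4 = {u4}
  B5 = {u5, v5}
  B6 = {v0}
  B7 = {v1}
  B8 = {v2}
  B9 = {v3}
  B10 = {v4}
u0 ∈ B0, v0 ∈ B6 → different blocks

NO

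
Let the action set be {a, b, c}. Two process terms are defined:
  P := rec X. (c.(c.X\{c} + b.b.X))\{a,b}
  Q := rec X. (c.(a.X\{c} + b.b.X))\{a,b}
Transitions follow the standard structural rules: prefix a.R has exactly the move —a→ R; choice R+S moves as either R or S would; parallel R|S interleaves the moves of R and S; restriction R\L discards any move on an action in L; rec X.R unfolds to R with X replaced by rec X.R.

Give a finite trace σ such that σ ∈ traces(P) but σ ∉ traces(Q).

cc

P's transition system — 3 states:
  p0 = rec X. (c.(c.X\{c} + b.b.X))\{a,b} has moves -c-> p1
  p1 = (c.(rec X. (c.(c.X\{c} + b.b.X))\{a,b})\{c} + b.b.(rec X. (c.(c.X\{c} + b.b.X))\{a,b}))\{a,b} has moves -c-> p2
  p2 = (rec X. (c.(c.X\{c} + b.b.X))\{a,b})\{c}\{a,b} has moves ·
Q's transition system — 2 states:
  q0 = rec X. (c.(a.X\{c} + b.b.X))\{a,b} has moves -c-> q1
  q1 = (a.(rec X. (c.(a.X\{c} + b.b.X))\{a,b})\{c} + b.b.(rec X. (c.(a.X\{c} + b.b.X))\{a,b}))\{a,b} has moves ·
Executing cc from P (initial set {p0}):
  [1] c ⇒ {p1}
  [2] c ⇒ {p2}
  ✓ P
Executing cc from Q (initial set {q0}):
  [1] c ⇒ {q1}
  [2] c ⇒ ∅  — Q cannot continue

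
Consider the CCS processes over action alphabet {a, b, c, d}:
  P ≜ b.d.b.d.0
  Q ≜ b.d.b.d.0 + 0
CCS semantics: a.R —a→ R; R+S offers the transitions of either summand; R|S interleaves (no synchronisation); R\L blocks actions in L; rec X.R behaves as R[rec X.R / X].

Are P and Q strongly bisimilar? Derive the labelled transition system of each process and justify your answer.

LTS(P): 5 reachable states
  u0 = b.d.b.d.0 :: —b→ u1
  u1 = d.b.d.0 :: —d→ u2
  u2 = b.d.0 :: —b→ u3
  u3 = d.0 :: —d→ u4
  u4 = 0 :: ·
LTS(Q): 5 reachable states
  v0 = b.d.b.d.0 + 0 :: —b→ v1
  v1 = d.b.d.0 :: —d→ v2
  v2 = b.d.0 :: —b→ v3
  v3 = d.0 :: —d→ v4
  v4 = 0 :: ·
Partition-refinement fixed point:
  B0 = {u0, v0}
  B1 = {u1, v1}
  B2 = {u2, v2}
  B3 = {u3, v3}
  B4 = {u4, v4}
u0 ∈ B0, v0 ∈ B0 → same block

YES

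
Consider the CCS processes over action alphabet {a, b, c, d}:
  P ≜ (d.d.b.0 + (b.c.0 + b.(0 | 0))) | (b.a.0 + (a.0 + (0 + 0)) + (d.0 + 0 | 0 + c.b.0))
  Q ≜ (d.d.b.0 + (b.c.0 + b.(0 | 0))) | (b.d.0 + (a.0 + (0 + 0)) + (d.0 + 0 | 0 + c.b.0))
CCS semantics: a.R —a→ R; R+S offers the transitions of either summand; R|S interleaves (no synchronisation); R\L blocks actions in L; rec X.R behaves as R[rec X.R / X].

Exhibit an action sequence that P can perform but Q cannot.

bba

LTS(P): 24 reachable states
  s0 = (d.d.b.0 + (b.c.0 + b.(0 | 0))) | (b.a.0 + (a.0 + (0 + 0)) + (d.0 + 0 | 0 + c.b.0)) → =a=> s1, =b=> s2, =b=> s3, =b=> s4, =c=> s5, =d=> s1, =d=> s6
  s1 = (d.d.b.0 + (b.c.0 + b.(0 | 0))) | 0 → =b=> s7, =b=> s8, =d=> s9
  s2 = (d.d.b.0 + (b.c.0 + b.(0 | 0))) | a.0 → =a=> s1, =b=> s10, =b=> s11, =d=> s12
  s3 = 0 | 0 | (b.a.0 + (a.0 + (0 + 0)) + (d.0 + 0 | 0 + c.b.0)) → =a=> s7, =b=> s10, =c=> s13, =d=> s7
  s4 = c.0 | (b.a.0 + (a.0 + (0 + 0)) + (d.0 + 0 | 0 + c.b.0)) → =a=> s8, =b=> s11, =c=> s14, =c=> s15, =d=> s8
  s5 = (d.d.b.0 + (b.c.0 + b.(0 | 0))) | b.0 → =b=> s1, =b=> s13, =b=> s15, =d=> s16
  s6 = d.b.0 | (b.a.0 + (a.0 + (0 + 0)) + (d.0 + 0 | 0 + c.b.0)) → =a=> s9, =b=> s12, =c=> s16, =d=> s17, =d=> s9
  s7 = 0 | 0 | 0 → deadlocked
  s8 = c.0 | 0 → =c=> s18
  s9 = d.b.0 | 0 → =d=> s19
  s10 = 0 | 0 | a.0 → =a=> s7
  s11 = c.0 | a.0 → =a=> s8, =c=> s20
  s12 = d.b.0 | a.0 → =a=> s9, =d=> s21
  s13 = 0 | 0 | b.0 → =b=> s7
  s14 = 0 | (b.a.0 + (a.0 + (0 + 0)) + (d.0 + 0 | 0 + c.b.0)) → =a=> s18, =b=> s20, =c=> s22, =d=> s18
  s15 = c.0 | b.0 → =b=> s8, =c=> s22
  s16 = d.b.0 | b.0 → =b=> s9, =d=> s23
  s17 = b.0 | (b.a.0 + (a.0 + (0 + 0)) + (d.0 + 0 | 0 + c.b.0)) → =a=> s19, =b=> s14, =b=> s21, =c=> s23, =d=> s19
  s18 = 0 | 0 → deadlocked
  s19 = b.0 | 0 → =b=> s18
  s20 = 0 | a.0 → =a=> s18
  s21 = b.0 | a.0 → =a=> s19, =b=> s20
  s22 = 0 | b.0 → =b=> s18
  s23 = b.0 | b.0 → =b=> s19, =b=> s22
LTS(Q): 24 reachable states
  t0 = (d.d.b.0 + (b.c.0 + b.(0 | 0))) | (b.d.0 + (a.0 + (0 + 0)) + (d.0 + 0 | 0 + c.b.0)) → =a=> t1, =b=> t2, =b=> t3, =b=> t4, =c=> t5, =d=> t1, =d=> t6
  t1 = (d.d.b.0 + (b.c.0 + b.(0 | 0))) | 0 → =b=> t7, =b=> t8, =d=> t9
  t2 = (d.d.b.0 + (b.c.0 + b.(0 | 0))) | d.0 → =b=> t10, =b=> t11, =d=> t1, =d=> t12
  t3 = 0 | 0 | (b.d.0 + (a.0 + (0 + 0)) + (d.0 + 0 | 0 + c.b.0)) → =a=> t7, =b=> t10, =c=> t13, =d=> t7
  t4 = c.0 | (b.d.0 + (a.0 + (0 + 0)) + (d.0 + 0 | 0 + c.b.0)) → =a=> t8, =b=> t11, =c=> t14, =c=> t15, =d=> t8
  t5 = (d.d.b.0 + (b.c.0 + b.(0 | 0))) | b.0 → =b=> t1, =b=> t13, =b=> t15, =d=> t16
  t6 = d.b.0 | (b.d.0 + (a.0 + (0 + 0)) + (d.0 + 0 | 0 + c.b.0)) → =a=> t9, =b=> t12, =c=> t16, =d=> t17, =d=> t9
  t7 = 0 | 0 | 0 → deadlocked
  t8 = c.0 | 0 → =c=> t18
  t9 = d.b.0 | 0 → =d=> t19
  t10 = 0 | 0 | d.0 → =d=> t7
  t11 = c.0 | d.0 → =c=> t20, =d=> t8
  t12 = d.b.0 | d.0 → =d=> t21, =d=> t9
  t13 = 0 | 0 | b.0 → =b=> t7
  t14 = 0 | (b.d.0 + (a.0 + (0 + 0)) + (d.0 + 0 | 0 + c.b.0)) → =a=> t18, =b=> t20, =c=> t22, =d=> t18
  t15 = c.0 | b.0 → =b=> t8, =c=> t22
  t16 = d.b.0 | b.0 → =b=> t9, =d=> t23
  t17 = b.0 | (b.d.0 + (a.0 + (0 + 0)) + (d.0 + 0 | 0 + c.b.0)) → =a=> t19, =b=> t14, =b=> t21, =c=> t23, =d=> t19
  t18 = 0 | 0 → deadlocked
  t19 = b.0 | 0 → =b=> t18
  t20 = 0 | d.0 → =d=> t18
  t21 = b.0 | d.0 → =b=> t20, =d=> t19
  t22 = 0 | b.0 → =b=> t18
  t23 = b.0 | b.0 → =b=> t19, =b=> t22
Run σ = ⟨bba⟩ on P: start {s0}
  after b @ step 1: {s2, s3, s4}
  after b @ step 2: {s10, s11}
  after a @ step 3: {s7, s8}
  ✓ P
Run σ = ⟨bba⟩ on Q: start {t0}
  after b @ step 1: {t2, t3, t4}
  after b @ step 2: {t10, t11}
  after a @ step 3: no successor for Q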